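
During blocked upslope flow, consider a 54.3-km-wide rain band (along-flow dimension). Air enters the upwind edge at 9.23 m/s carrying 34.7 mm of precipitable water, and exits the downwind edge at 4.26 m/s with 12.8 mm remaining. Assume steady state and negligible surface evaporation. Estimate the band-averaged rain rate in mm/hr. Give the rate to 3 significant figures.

Column moisture flux per unit crosswind length is F = V × PW.
Inflow: F_in = 9.23 × 34.7 = 320.281 mm·m/s
Outflow: F_out = 4.26 × 12.8 = 54.528 mm·m/s
Steady-state rate R = (F_in − F_out)/L = (320.281 − 54.528) / 54300 m = 4.894e-03 mm/s.
R = 4.894e-03 × 3600 = 17.6 mm/hr.

R ≈ 17.6 mm/hr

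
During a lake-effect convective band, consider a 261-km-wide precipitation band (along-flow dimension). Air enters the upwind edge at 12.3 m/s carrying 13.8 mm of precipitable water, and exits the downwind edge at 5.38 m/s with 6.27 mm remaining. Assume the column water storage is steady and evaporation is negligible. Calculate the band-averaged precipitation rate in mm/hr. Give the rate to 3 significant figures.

R ≈ 1.88 mm/hr

Column moisture flux per unit crosswind length is F = V × PW.
Inflow: F_in = 12.3 × 13.8 = 169.74 mm·m/s
Outflow: F_out = 5.38 × 6.27 = 33.7326 mm·m/s
Steady-state rate R = (F_in − F_out)/L = (169.74 − 33.7326) / 261000 m = 5.211e-04 mm/s.
R = 5.211e-04 × 3600 = 1.88 mm/hr.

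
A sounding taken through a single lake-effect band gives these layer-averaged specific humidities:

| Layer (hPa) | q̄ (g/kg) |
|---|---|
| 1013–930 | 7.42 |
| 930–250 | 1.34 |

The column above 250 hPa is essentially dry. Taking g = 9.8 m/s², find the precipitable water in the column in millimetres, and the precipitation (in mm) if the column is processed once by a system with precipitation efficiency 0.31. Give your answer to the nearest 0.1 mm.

PW ≈ 15.6 mm; precipitation ≈ 4.8 mm

Precipitable water is the column-integrated vapour mass per unit area: PW = (1/g) Σ q̄ Δp, with q in kg/kg and Δp in Pa (1 kg/m² of water = 1 mm).
Layer 1013–930 hPa: Δp = 83 hPa = 8300 Pa, q̄ = 0.00742 kg/kg → 0.00742 × 8300 / 9.8 = 6.28 mm
Layer 930–250 hPa: Δp = 680 hPa = 68000 Pa, q̄ = 0.00134 kg/kg → 0.00134 × 68000 / 9.8 = 9.30 mm
PW = 6.28 + 9.30 = 15.58 ≈ 15.6 mm.
Precipitation = ε × PW = 0.31 × 15.6 = 4.8 mm.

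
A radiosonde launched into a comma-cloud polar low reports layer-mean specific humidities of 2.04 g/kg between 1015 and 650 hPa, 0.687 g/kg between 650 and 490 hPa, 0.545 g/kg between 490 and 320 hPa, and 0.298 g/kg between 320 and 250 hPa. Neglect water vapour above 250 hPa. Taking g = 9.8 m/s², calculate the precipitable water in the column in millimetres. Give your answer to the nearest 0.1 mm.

Precipitable water is the column-integrated vapour mass per unit area: PW = (1/g) Σ q̄ Δp, with q in kg/kg and Δp in Pa (1 kg/m² of water = 1 mm).
Layer 1015–650 hPa: Δp = 365 hPa = 36500 Pa, q̄ = 0.00204 kg/kg → 0.00204 × 36500 / 9.8 = 7.60 mm
Layer 650–490 hPa: Δp = 160 hPa = 16000 Pa, q̄ = 0.000687 kg/kg → 0.000687 × 16000 / 9.8 = 1.12 mm
Layer 490–320 hPa: Δp = 170 hPa = 17000 Pa, q̄ = 0.000545 kg/kg → 0.000545 × 17000 / 9.8 = 0.95 mm
Layer 320–250 hPa: Δp = 70 hPa = 7000 Pa, q̄ = 0.000298 kg/kg → 0.000298 × 7000 / 9.8 = 0.21 mm
PW = 7.60 + 1.12 + 0.95 + 0.21 = 9.88 ≈ 9.9 mm.

PW ≈ 9.9 mm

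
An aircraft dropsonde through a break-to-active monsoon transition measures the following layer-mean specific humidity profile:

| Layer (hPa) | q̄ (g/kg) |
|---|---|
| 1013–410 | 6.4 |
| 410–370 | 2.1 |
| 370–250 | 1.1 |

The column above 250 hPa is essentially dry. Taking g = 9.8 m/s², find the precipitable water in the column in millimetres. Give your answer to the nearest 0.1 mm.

PW ≈ 41.6 mm

Precipitable water is the column-integrated vapour mass per unit area: PW = (1/g) Σ q̄ Δp, with q in kg/kg and Δp in Pa (1 kg/m² of water = 1 mm).
Layer 1013–410 hPa: Δp = 603 hPa = 60300 Pa, q̄ = 0.0064 kg/kg → 0.0064 × 60300 / 9.8 = 39.38 mm
Layer 410–370 hPa: Δp = 40 hPa = 4000 Pa, q̄ = 0.0021 kg/kg → 0.0021 × 4000 / 9.8 = 0.86 mm
Layer 370–250 hPa: Δp = 120 hPa = 12000 Pa, q̄ = 0.0011 kg/kg → 0.0011 × 12000 / 9.8 = 1.35 mm
PW = 39.38 + 0.86 + 1.35 = 41.59 ≈ 41.6 mm.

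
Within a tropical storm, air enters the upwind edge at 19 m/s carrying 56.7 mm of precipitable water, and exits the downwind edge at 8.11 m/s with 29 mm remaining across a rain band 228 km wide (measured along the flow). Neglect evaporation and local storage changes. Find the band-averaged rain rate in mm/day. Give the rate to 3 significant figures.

R ≈ 319 mm/day

Column moisture flux per unit crosswind length is F = V × PW.
Inflow: F_in = 19 × 56.7 = 1077.3 mm·m/s
Outflow: F_out = 8.11 × 29 = 235.19 mm·m/s
Steady-state rate R = (F_in − F_out)/L = (1077.3 − 235.19) / 228000 m = 3.693e-03 mm/s.
R = 3.693e-03 × 3600 × 24 = 319 mm/day.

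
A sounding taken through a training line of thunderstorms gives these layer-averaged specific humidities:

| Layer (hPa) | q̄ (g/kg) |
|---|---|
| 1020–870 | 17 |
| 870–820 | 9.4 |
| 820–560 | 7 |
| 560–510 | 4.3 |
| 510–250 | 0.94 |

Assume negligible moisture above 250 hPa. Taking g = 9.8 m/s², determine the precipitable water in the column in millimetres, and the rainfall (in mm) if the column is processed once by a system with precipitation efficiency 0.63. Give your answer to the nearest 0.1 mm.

Precipitable water is the column-integrated vapour mass per unit area: PW = (1/g) Σ q̄ Δp, with q in kg/kg and Δp in Pa (1 kg/m² of water = 1 mm).
Layer 1020–870 hPa: Δp = 150 hPa = 15000 Pa, q̄ = 0.017 kg/kg → 0.017 × 15000 / 9.8 = 26.02 mm
Layer 870–820 hPa: Δp = 50 hPa = 5000 Pa, q̄ = 0.0094 kg/kg → 0.0094 × 5000 / 9.8 = 4.80 mm
Layer 820–560 hPa: Δp = 260 hPa = 26000 Pa, q̄ = 0.007 kg/kg → 0.007 × 26000 / 9.8 = 18.57 mm
Layer 560–510 hPa: Δp = 50 hPa = 5000 Pa, q̄ = 0.0043 kg/kg → 0.0043 × 5000 / 9.8 = 2.19 mm
Layer 510–250 hPa: Δp = 260 hPa = 26000 Pa, q̄ = 0.00094 kg/kg → 0.00094 × 26000 / 9.8 = 2.49 mm
PW = 26.02 + 4.80 + 18.57 + 2.19 + 2.49 = 54.07 ≈ 54.1 mm.
Rainfall = ε × PW = 0.63 × 54.1 = 34.1 mm.

PW ≈ 54.1 mm; rainfall ≈ 34.1 mm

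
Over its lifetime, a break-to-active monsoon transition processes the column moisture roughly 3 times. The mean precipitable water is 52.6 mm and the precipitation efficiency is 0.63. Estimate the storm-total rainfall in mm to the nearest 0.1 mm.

rainfall ≈ 99.4 mm

Each cycle deposits ε × PW = 0.63 × 52.6 = 33.138 mm.
Over 3 cycles: 3 × 33.138 = 99.4 mm.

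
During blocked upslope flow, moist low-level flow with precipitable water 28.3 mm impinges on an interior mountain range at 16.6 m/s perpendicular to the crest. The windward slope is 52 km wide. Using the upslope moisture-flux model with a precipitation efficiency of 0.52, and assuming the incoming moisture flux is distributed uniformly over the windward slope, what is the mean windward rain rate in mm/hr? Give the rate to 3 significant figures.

Incoming column moisture flux per unit ridge length: F = V × PW = 16.6 × 28.3 = 469.78 mm·m/s.
Spread over the 52 km slope with efficiency ε = 0.52: R = ε·F/W = 0.52 × 469.78 / 52000 m = 4.698e-03 mm/s.
R = 4.698e-03 × 3600 = 16.9 mm/hr.

R ≈ 16.9 mm/hr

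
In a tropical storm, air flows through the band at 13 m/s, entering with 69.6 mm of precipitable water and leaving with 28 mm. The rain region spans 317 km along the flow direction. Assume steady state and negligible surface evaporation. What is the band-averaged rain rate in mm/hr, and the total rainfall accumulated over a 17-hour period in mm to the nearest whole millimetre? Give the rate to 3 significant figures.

R ≈ 6.14 mm/hr; total ≈ 104 mm

Column moisture flux per unit crosswind length is F = V × PW.
Inflow: F_in = 13 × 69.6 = 904.8 mm·m/s
Outflow: F_out = 13 × 28 = 364 mm·m/s
Steady-state rate R = (F_in − F_out)/L = (904.8 − 364) / 317000 m = 1.706e-03 mm/s.
R = 1.706e-03 × 3600 = 6.14 mm/hr.
Over 17 h: total = 6.14 × 17 = 104.38 ≈ 104 mm.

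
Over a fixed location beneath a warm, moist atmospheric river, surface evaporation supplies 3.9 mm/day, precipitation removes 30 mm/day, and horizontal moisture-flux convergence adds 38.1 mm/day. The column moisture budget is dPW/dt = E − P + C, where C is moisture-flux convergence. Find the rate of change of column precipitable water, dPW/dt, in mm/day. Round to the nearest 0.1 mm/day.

dPW/dt = E − P + C = 3.9 − 30 + (38.1) = 12.0 mm/day.

dPW/dt ≈ 12.0 mm/day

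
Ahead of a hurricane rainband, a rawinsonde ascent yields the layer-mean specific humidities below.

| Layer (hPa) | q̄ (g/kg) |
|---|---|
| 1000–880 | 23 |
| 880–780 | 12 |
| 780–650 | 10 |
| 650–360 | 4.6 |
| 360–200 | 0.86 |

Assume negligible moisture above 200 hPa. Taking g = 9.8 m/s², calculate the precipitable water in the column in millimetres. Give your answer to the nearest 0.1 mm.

Precipitable water is the column-integrated vapour mass per unit area: PW = (1/g) Σ q̄ Δp, with q in kg/kg and Δp in Pa (1 kg/m² of water = 1 mm).
Layer 1000–880 hPa: Δp = 120 hPa = 12000 Pa, q̄ = 0.023 kg/kg → 0.023 × 12000 / 9.8 = 28.16 mm
Layer 880–780 hPa: Δp = 100 hPa = 10000 Pa, q̄ = 0.012 kg/kg → 0.012 × 10000 / 9.8 = 12.24 mm
Layer 780–650 hPa: Δp = 130 hPa = 13000 Pa, q̄ = 0.01 kg/kg → 0.01 × 13000 / 9.8 = 13.27 mm
Layer 650–360 hPa: Δp = 290 hPa = 29000 Pa, q̄ = 0.0046 kg/kg → 0.0046 × 29000 / 9.8 = 13.61 mm
Layer 360–200 hPa: Δp = 160 hPa = 16000 Pa, q̄ = 0.00086 kg/kg → 0.00086 × 16000 / 9.8 = 1.40 mm
PW = 28.16 + 12.24 + 13.27 + 13.61 + 1.40 = 68.68 ≈ 68.7 mm.

PW ≈ 68.7 mm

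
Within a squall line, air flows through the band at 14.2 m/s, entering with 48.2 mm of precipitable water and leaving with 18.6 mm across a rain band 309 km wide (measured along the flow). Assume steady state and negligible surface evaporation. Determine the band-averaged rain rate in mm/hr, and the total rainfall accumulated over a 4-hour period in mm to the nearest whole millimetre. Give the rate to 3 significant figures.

Column moisture flux per unit crosswind length is F = V × PW.
Inflow: F_in = 14.2 × 48.2 = 684.44 mm·m/s
Outflow: F_out = 14.2 × 18.6 = 264.12 mm·m/s
Steady-state rate R = (F_in − F_out)/L = (684.44 − 264.12) / 309000 m = 1.360e-03 mm/s.
R = 1.360e-03 × 3600 = 4.90 mm/hr.
Over 4 h: total = 4.90 × 4 = 19.6 ≈ 20 mm.

R ≈ 4.90 mm/hr; total ≈ 20 mm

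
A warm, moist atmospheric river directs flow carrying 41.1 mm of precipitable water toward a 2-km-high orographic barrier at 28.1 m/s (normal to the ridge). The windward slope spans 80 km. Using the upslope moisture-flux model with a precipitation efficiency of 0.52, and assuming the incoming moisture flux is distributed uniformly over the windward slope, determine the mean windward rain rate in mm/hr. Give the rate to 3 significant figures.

Incoming column moisture flux per unit ridge length: F = V × PW = 28.1 × 41.1 = 1154.91 mm·m/s.
Spread over the 80 km slope with efficiency ε = 0.52: R = ε·F/W = 0.52 × 1154.91 / 80000 m = 7.507e-03 mm/s.
R = 7.507e-03 × 3600 = 27.0 mm/hr.

R ≈ 27.0 mm/hr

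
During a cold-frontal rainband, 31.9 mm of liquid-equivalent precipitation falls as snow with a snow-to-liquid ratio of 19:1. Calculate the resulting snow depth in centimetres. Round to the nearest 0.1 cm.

snow depth ≈ 60.6 cm

Snow depth = liquid × ratio = 31.9 mm × 19 = 606.1 mm = 60.6 cm.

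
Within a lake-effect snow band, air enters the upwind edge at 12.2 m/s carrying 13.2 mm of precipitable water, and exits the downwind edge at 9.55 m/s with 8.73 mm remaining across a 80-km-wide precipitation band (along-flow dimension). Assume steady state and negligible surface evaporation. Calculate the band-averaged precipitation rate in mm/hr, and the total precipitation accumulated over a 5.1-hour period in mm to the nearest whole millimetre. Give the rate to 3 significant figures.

Column moisture flux per unit crosswind length is F = V × PW.
Inflow: F_in = 12.2 × 13.2 = 161.04 mm·m/s
Outflow: F_out = 9.55 × 8.73 = 83.3715 mm·m/s
Steady-state rate R = (F_in − F_out)/L = (161.04 − 83.3715) / 80000 m = 9.709e-04 mm/s.
R = 9.709e-04 × 3600 = 3.50 mm/hr.
Over 5.1 h: total = 3.50 × 5.1 = 17.85 ≈ 18 mm.

R ≈ 3.50 mm/hr; total ≈ 18 mm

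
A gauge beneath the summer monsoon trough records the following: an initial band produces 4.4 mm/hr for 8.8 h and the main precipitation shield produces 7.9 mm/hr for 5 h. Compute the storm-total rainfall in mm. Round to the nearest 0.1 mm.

total ≈ 78.2 mm

Total = Σ Rᵢ Δtᵢ = 4.4 × 8.8 + 7.9 × 5
      = 38.72 + 39.5 = 78.2 mm.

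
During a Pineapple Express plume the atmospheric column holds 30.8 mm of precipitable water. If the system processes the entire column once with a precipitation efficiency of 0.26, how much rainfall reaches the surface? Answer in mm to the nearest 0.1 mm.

rainfall ≈ 8.0 mm

Rainfall = ε × PW = 0.26 × 30.8 = 8.0 mm.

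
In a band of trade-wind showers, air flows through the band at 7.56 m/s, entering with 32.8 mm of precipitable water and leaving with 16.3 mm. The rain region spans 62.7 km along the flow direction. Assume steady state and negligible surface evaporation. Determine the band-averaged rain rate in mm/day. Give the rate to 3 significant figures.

R ≈ 172 mm/day

Column moisture flux per unit crosswind length is F = V × PW.
Inflow: F_in = 7.56 × 32.8 = 247.968 mm·m/s
Outflow: F_out = 7.56 × 16.3 = 123.228 mm·m/s
Steady-state rate R = (F_in − F_out)/L = (247.968 − 123.228) / 62700 m = 1.989e-03 mm/s.
R = 1.989e-03 × 3600 × 24 = 172 mm/day.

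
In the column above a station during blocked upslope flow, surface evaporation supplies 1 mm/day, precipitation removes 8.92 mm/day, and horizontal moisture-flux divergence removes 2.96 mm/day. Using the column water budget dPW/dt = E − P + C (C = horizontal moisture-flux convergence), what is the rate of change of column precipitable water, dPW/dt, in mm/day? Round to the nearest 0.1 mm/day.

dPW/dt ≈ -10.9 mm/day

dPW/dt = E − P + C = 1 − 8.92 + (-2.96) = -10.9 mm/day.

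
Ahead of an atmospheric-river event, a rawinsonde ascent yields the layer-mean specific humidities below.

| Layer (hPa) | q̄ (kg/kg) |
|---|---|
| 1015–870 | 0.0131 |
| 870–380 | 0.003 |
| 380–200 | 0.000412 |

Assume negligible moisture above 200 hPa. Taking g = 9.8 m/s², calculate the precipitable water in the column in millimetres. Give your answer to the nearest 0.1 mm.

Precipitable water is the column-integrated vapour mass per unit area: PW = (1/g) Σ q̄ Δp, with q in kg/kg and Δp in Pa (1 kg/m² of water = 1 mm).
Layer 1015–870 hPa: Δp = 145 hPa = 14500 Pa, q̄ = 0.0131 kg/kg → 0.0131 × 14500 / 9.8 = 19.38 mm
Layer 870–380 hPa: Δp = 490 hPa = 49000 Pa, q̄ = 0.003 kg/kg → 0.003 × 49000 / 9.8 = 15.00 mm
Layer 380–200 hPa: Δp = 180 hPa = 18000 Pa, q̄ = 0.000412 kg/kg → 0.000412 × 18000 / 9.8 = 0.76 mm
PW = 19.38 + 15.00 + 0.76 = 35.14 ≈ 35.1 mm.

PW ≈ 35.1 mm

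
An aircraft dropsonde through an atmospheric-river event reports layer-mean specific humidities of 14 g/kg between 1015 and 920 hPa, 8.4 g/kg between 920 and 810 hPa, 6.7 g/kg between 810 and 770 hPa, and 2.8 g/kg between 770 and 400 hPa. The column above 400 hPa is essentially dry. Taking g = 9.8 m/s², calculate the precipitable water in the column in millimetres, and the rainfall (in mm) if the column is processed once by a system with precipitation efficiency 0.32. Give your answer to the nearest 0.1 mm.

PW ≈ 36.3 mm; rainfall ≈ 11.6 mm

Precipitable water is the column-integrated vapour mass per unit area: PW = (1/g) Σ q̄ Δp, with q in kg/kg and Δp in Pa (1 kg/m² of water = 1 mm).
Layer 1015–920 hPa: Δp = 95 hPa = 9500 Pa, q̄ = 0.014 kg/kg → 0.014 × 9500 / 9.8 = 13.57 mm
Layer 920–810 hPa: Δp = 110 hPa = 11000 Pa, q̄ = 0.0084 kg/kg → 0.0084 × 11000 / 9.8 = 9.43 mm
Layer 810–770 hPa: Δp = 40 hPa = 4000 Pa, q̄ = 0.0067 kg/kg → 0.0067 × 4000 / 9.8 = 2.73 mm
Layer 770–400 hPa: Δp = 370 hPa = 37000 Pa, q̄ = 0.0028 kg/kg → 0.0028 × 37000 / 9.8 = 10.57 mm
PW = 13.57 + 9.43 + 2.73 + 10.57 = 36.30 ≈ 36.3 mm.
Rainfall = ε × PW = 0.32 × 36.3 = 11.6 mm.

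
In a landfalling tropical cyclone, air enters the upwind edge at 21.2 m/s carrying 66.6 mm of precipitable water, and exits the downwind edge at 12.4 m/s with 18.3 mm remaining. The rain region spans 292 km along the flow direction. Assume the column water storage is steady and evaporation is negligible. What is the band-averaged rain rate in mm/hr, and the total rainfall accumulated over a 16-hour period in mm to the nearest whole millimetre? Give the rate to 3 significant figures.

Column moisture flux per unit crosswind length is F = V × PW.
Inflow: F_in = 21.2 × 66.6 = 1411.92 mm·m/s
Outflow: F_out = 12.4 × 18.3 = 226.92 mm·m/s
Steady-state rate R = (F_in − F_out)/L = (1411.92 − 226.92) / 292000 m = 4.058e-03 mm/s.
R = 4.058e-03 × 3600 = 14.6 mm/hr.
Over 16 h: total = 14.6 × 16 = 233.6 ≈ 234 mm.

R ≈ 14.6 mm/hr; total ≈ 234 mm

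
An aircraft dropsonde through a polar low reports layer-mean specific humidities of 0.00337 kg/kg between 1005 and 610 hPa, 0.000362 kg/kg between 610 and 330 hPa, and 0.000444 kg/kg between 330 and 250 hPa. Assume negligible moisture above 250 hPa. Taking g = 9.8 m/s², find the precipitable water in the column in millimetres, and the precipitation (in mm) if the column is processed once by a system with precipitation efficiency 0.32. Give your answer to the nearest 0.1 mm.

PW ≈ 15.0 mm; precipitation ≈ 4.8 mm

Precipitable water is the column-integrated vapour mass per unit area: PW = (1/g) Σ q̄ Δp, with q in kg/kg and Δp in Pa (1 kg/m² of water = 1 mm).
Layer 1005–610 hPa: Δp = 395 hPa = 39500 Pa, q̄ = 0.00337 kg/kg → 0.00337 × 39500 / 9.8 = 13.58 mm
Layer 610–330 hPa: Δp = 280 hPa = 28000 Pa, q̄ = 0.000362 kg/kg → 0.000362 × 28000 / 9.8 = 1.03 mm
Layer 330–250 hPa: Δp = 80 hPa = 8000 Pa, q̄ = 0.000444 kg/kg → 0.000444 × 8000 / 9.8 = 0.36 mm
PW = 13.58 + 1.03 + 0.36 = 14.97 ≈ 15.0 mm.
Precipitation = ε × PW = 0.32 × 15.0 = 4.8 mm.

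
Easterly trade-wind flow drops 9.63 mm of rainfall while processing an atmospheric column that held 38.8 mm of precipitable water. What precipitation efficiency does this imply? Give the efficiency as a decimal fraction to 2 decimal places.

ε = rainfall / PW = 9.63 / 38.8 = 0.25.

ε ≈ 0.25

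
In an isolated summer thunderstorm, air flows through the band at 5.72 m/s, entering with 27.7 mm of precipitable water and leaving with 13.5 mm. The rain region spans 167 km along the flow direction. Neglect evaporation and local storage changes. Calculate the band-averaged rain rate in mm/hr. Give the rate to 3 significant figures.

R ≈ 1.75 mm/hr

Column moisture flux per unit crosswind length is F = V × PW.
Inflow: F_in = 5.72 × 27.7 = 158.444 mm·m/s
Outflow: F_out = 5.72 × 13.5 = 77.22 mm·m/s
Steady-state rate R = (F_in − F_out)/L = (158.444 − 77.22) / 167000 m = 4.864e-04 mm/s.
R = 4.864e-04 × 3600 = 1.75 mm/hr.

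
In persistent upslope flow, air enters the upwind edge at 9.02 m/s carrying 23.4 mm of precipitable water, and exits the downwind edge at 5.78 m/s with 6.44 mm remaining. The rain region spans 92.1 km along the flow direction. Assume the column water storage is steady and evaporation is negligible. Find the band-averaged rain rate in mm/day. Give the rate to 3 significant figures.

R ≈ 163 mm/day

Column moisture flux per unit crosswind length is F = V × PW.
Inflow: F_in = 9.02 × 23.4 = 211.068 mm·m/s
Outflow: F_out = 5.78 × 6.44 = 37.2232 mm·m/s
Steady-state rate R = (F_in − F_out)/L = (211.068 − 37.2232) / 92100 m = 1.888e-03 mm/s.
R = 1.888e-03 × 3600 × 24 = 163 mm/day.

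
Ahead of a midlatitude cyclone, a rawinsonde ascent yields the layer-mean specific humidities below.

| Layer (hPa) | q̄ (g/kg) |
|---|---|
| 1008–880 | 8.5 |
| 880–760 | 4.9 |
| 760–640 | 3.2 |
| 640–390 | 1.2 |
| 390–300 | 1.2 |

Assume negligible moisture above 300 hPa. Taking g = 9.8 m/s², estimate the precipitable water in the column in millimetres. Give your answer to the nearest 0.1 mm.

Precipitable water is the column-integrated vapour mass per unit area: PW = (1/g) Σ q̄ Δp, with q in kg/kg and Δp in Pa (1 kg/m² of water = 1 mm).
Layer 1008–880 hPa: Δp = 128 hPa = 12800 Pa, q̄ = 0.0085 kg/kg → 0.0085 × 12800 / 9.8 = 11.10 mm
Layer 880–760 hPa: Δp = 120 hPa = 12000 Pa, q̄ = 0.0049 kg/kg → 0.0049 × 12000 / 9.8 = 6.00 mm
Layer 760–640 hPa: Δp = 120 hPa = 12000 Pa, q̄ = 0.0032 kg/kg → 0.0032 × 12000 / 9.8 = 3.92 mm
Layer 640–390 hPa: Δp = 250 hPa = 25000 Pa, q̄ = 0.0012 kg/kg → 0.0012 × 25000 / 9.8 = 3.06 mm
Layer 390–300 hPa: Δp = 90 hPa = 9000 Pa, q̄ = 0.0012 kg/kg → 0.0012 × 9000 / 9.8 = 1.10 mm
PW = 11.10 + 6.00 + 3.92 + 3.06 + 1.10 = 25.18 ≈ 25.2 mm.

PW ≈ 25.2 mm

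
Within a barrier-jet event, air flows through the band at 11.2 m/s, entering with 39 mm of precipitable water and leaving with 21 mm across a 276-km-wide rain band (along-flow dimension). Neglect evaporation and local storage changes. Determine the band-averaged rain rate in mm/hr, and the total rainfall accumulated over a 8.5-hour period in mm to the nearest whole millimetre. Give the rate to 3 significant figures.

R ≈ 2.63 mm/hr; total ≈ 22 mm

Column moisture flux per unit crosswind length is F = V × PW.
Inflow: F_in = 11.2 × 39 = 436.8 mm·m/s
Outflow: F_out = 11.2 × 21 = 235.2 mm·m/s
Steady-state rate R = (F_in − F_out)/L = (436.8 − 235.2) / 276000 m = 7.304e-04 mm/s.
R = 7.304e-04 × 3600 = 2.63 mm/hr.
Over 8.5 h: total = 2.63 × 8.5 = 22.355 ≈ 22 mm.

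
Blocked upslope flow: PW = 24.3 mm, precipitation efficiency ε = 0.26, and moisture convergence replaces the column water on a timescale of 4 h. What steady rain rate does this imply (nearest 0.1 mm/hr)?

Each overturning extracts ε × PW = 0.26 × 24.3 = 6.318 mm.
Rate = ε·PW / τ = 6.318 / 4 h = 1.6 mm/hr.

R ≈ 1.6 mm/hr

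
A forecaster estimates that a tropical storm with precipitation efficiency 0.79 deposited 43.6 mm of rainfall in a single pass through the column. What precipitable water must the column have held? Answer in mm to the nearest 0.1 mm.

PW = rainfall / ε = 43.6 / 0.79 = 55.2 mm.

PW ≈ 55.2 mm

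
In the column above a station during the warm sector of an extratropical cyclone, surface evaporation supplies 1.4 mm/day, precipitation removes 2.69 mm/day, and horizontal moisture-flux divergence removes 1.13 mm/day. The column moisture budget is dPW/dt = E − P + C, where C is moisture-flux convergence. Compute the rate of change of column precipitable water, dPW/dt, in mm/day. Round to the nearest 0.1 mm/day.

dPW/dt ≈ -2.4 mm/day

dPW/dt = E − P + C = 1.4 − 2.69 + (-1.13) = -2.4 mm/day.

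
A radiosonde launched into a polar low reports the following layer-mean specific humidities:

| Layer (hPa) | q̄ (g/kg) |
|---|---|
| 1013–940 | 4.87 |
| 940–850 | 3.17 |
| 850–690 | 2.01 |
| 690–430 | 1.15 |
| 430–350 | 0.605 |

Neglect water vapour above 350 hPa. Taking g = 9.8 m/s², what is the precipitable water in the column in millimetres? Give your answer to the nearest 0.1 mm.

PW ≈ 13.4 mm

Precipitable water is the column-integrated vapour mass per unit area: PW = (1/g) Σ q̄ Δp, with q in kg/kg and Δp in Pa (1 kg/m² of water = 1 mm).
Layer 1013–940 hPa: Δp = 73 hPa = 7300 Pa, q̄ = 0.00487 kg/kg → 0.00487 × 7300 / 9.8 = 3.63 mm
Layer 940–850 hPa: Δp = 90 hPa = 9000 Pa, q̄ = 0.00317 kg/kg → 0.00317 × 9000 / 9.8 = 2.91 mm
Layer 850–690 hPa: Δp = 160 hPa = 16000 Pa, q̄ = 0.00201 kg/kg → 0.00201 × 16000 / 9.8 = 3.28 mm
Layer 690–430 hPa: Δp = 260 hPa = 26000 Pa, q̄ = 0.00115 kg/kg → 0.00115 × 26000 / 9.8 = 3.05 mm
Layer 430–350 hPa: Δp = 80 hPa = 8000 Pa, q̄ = 0.000605 kg/kg → 0.000605 × 8000 / 9.8 = 0.49 mm
PW = 3.63 + 2.91 + 3.28 + 3.05 + 0.49 = 13.36 ≈ 13.4 mm.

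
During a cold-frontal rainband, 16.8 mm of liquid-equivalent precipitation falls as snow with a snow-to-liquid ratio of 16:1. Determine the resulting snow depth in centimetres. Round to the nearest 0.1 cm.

snow depth ≈ 26.9 cm

Snow depth = liquid × ratio = 16.8 mm × 16 = 268.8 mm = 26.9 cm.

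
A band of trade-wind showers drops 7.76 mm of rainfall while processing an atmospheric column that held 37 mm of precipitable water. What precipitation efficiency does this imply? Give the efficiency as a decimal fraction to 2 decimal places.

ε ≈ 0.21

ε = rainfall / PW = 7.76 / 37 = 0.21.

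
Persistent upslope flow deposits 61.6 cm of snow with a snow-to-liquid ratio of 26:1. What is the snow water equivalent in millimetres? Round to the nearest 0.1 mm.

SWE = snow depth / ratio = 61.6 cm / 26 = 2.369 cm = 23.7 mm.

SWE ≈ 23.7 mm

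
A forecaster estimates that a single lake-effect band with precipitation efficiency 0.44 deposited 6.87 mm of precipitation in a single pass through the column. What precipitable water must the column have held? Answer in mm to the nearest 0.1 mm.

PW = precipitation / ε = 6.87 / 0.44 = 15.6 mm.

PW ≈ 15.6 mm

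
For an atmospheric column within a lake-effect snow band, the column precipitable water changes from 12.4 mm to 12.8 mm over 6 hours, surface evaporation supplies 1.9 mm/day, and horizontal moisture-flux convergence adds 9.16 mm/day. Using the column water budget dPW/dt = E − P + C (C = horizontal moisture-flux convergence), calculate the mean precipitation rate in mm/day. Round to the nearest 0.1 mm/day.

dPW/dt = (12.8 − 12.4) mm / (6/24 day) = +1.600 mm/day.
P = E + C − dPW/dt = 1.9 + (9.16) − (+1.600) = 9.5 mm/day.

P ≈ 9.5 mm/day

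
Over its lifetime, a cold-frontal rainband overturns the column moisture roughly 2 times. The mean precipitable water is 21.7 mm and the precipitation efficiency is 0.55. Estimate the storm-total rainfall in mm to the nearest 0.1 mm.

rainfall ≈ 23.9 mm

Each cycle deposits ε × PW = 0.55 × 21.7 = 11.935 mm.
Over 2 cycles: 2 × 11.935 = 23.9 mm.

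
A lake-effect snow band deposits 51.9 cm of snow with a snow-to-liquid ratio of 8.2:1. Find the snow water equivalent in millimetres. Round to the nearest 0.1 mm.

SWE = snow depth / ratio = 51.9 cm / 8.2 = 6.329 cm = 63.3 mm.

SWE ≈ 63.3 mm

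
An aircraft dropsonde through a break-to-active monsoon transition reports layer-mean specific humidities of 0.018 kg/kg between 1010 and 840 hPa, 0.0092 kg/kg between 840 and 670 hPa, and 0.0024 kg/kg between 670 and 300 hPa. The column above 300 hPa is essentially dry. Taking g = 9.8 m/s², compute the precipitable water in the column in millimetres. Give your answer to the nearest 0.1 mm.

Precipitable water is the column-integrated vapour mass per unit area: PW = (1/g) Σ q̄ Δp, with q in kg/kg and Δp in Pa (1 kg/m² of water = 1 mm).
Layer 1010–840 hPa: Δp = 170 hPa = 17000 Pa, q̄ = 0.018 kg/kg → 0.018 × 17000 / 9.8 = 31.22 mm
Layer 840–670 hPa: Δp = 170 hPa = 17000 Pa, q̄ = 0.0092 kg/kg → 0.0092 × 17000 / 9.8 = 15.96 mm
Layer 670–300 hPa: Δp = 370 hPa = 37000 Pa, q̄ = 0.0024 kg/kg → 0.0024 × 37000 / 9.8 = 9.06 mm
PW = 31.22 + 15.96 + 9.06 = 56.24 ≈ 56.2 mm.

PW ≈ 56.2 mm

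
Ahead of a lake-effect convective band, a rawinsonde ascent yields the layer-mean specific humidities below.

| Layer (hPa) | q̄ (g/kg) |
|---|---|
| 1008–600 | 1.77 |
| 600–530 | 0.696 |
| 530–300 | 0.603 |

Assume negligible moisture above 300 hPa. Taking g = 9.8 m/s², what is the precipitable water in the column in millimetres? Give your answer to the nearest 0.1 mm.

Precipitable water is the column-integrated vapour mass per unit area: PW = (1/g) Σ q̄ Δp, with q in kg/kg and Δp in Pa (1 kg/m² of water = 1 mm).
Layer 1008–600 hPa: Δp = 408 hPa = 40800 Pa, q̄ = 0.00177 kg/kg → 0.00177 × 40800 / 9.8 = 7.37 mm
Layer 600–530 hPa: Δp = 70 hPa = 7000 Pa, q̄ = 0.000696 kg/kg → 0.000696 × 7000 / 9.8 = 0.50 mm
Layer 530–300 hPa: Δp = 230 hPa = 23000 Pa, q̄ = 0.000603 kg/kg → 0.000603 × 23000 / 9.8 = 1.42 mm
PW = 7.37 + 0.50 + 1.42 = 9.29 ≈ 9.3 mm.

PW ≈ 9.3 mm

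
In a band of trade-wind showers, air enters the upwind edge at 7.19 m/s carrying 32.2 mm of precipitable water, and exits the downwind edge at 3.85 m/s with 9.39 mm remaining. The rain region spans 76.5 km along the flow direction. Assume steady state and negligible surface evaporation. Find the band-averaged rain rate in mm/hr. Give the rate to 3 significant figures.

R ≈ 9.19 mm/hr

Column moisture flux per unit crosswind length is F = V × PW.
Inflow: F_in = 7.19 × 32.2 = 231.518 mm·m/s
Outflow: F_out = 3.85 × 9.39 = 36.1515 mm·m/s
Steady-state rate R = (F_in − F_out)/L = (231.518 − 36.1515) / 76500 m = 2.554e-03 mm/s.
R = 2.554e-03 × 3600 = 9.19 mm/hr.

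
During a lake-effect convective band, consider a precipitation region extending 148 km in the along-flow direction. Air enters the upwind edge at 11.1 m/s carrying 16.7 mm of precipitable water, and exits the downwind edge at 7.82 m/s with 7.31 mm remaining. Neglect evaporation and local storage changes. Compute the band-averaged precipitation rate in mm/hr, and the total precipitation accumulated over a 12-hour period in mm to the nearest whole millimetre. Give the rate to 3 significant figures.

Column moisture flux per unit crosswind length is F = V × PW.
Inflow: F_in = 11.1 × 16.7 = 185.37 mm·m/s
Outflow: F_out = 7.82 × 7.31 = 57.1642 mm·m/s
Steady-state rate R = (F_in − F_out)/L = (185.37 − 57.1642) / 148000 m = 8.663e-04 mm/s.
R = 8.663e-04 × 3600 = 3.12 mm/hr.
Over 12 h: total = 3.12 × 12 = 37.44 ≈ 37 mm.

R ≈ 3.12 mm/hr; total ≈ 37 mm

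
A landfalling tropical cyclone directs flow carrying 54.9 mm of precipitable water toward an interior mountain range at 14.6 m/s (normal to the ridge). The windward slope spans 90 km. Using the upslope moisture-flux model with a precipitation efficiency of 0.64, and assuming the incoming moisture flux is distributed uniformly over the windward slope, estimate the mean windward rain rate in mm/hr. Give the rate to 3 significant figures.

Incoming column moisture flux per unit ridge length: F = V × PW = 14.6 × 54.9 = 801.54 mm·m/s.
Spread over the 90 km slope with efficiency ε = 0.64: R = ε·F/W = 0.64 × 801.54 / 90000 m = 5.700e-03 mm/s.
R = 5.700e-03 × 3600 = 20.5 mm/hr.

R ≈ 20.5 mm/hr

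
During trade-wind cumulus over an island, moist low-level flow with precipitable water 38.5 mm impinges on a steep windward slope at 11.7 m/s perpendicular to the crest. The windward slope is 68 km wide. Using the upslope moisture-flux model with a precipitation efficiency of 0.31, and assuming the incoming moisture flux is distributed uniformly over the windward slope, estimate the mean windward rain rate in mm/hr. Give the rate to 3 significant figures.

R ≈ 7.39 mm/hr

Incoming column moisture flux per unit ridge length: F = V × PW = 11.7 × 38.5 = 450.45 mm·m/s.
Spread over the 68 km slope with efficiency ε = 0.31: R = ε·F/W = 0.31 × 450.45 / 68000 m = 2.054e-03 mm/s.
R = 2.054e-03 × 3600 = 7.39 mm/hr.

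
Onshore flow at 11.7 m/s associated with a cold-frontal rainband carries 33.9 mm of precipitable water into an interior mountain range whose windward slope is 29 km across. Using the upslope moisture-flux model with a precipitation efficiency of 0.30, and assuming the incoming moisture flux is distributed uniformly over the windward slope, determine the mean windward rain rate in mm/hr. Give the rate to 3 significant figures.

R ≈ 14.8 mm/hr

Incoming column moisture flux per unit ridge length: F = V × PW = 11.7 × 33.9 = 396.63 mm·m/s.
Spread over the 29 km slope with efficiency ε = 0.30: R = ε·F/W = 0.30 × 396.63 / 29000 m = 4.103e-03 mm/s.
R = 4.103e-03 × 3600 = 14.8 mm/hr.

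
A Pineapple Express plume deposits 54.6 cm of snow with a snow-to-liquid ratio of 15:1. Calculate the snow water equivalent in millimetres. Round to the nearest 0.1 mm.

SWE ≈ 36.4 mm

SWE = snow depth / ratio = 54.6 cm / 15 = 3.640 cm = 36.4 mm.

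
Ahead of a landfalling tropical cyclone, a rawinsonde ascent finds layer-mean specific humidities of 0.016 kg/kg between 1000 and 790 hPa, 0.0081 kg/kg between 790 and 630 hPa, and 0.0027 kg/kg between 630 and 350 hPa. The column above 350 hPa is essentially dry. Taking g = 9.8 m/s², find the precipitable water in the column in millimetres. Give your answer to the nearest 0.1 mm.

Precipitable water is the column-integrated vapour mass per unit area: PW = (1/g) Σ q̄ Δp, with q in kg/kg and Δp in Pa (1 kg/m² of water = 1 mm).
Layer 1000–790 hPa: Δp = 210 hPa = 21000 Pa, q̄ = 0.016 kg/kg → 0.016 × 21000 / 9.8 = 34.29 mm
Layer 790–630 hPa: Δp = 160 hPa = 16000 Pa, q̄ = 0.0081 kg/kg → 0.0081 × 16000 / 9.8 = 13.22 mm
Layer 630–350 hPa: Δp = 280 hPa = 28000 Pa, q̄ = 0.0027 kg/kg → 0.0027 × 28000 / 9.8 = 7.71 mm
PW = 34.29 + 13.22 + 7.71 = 55.22 ≈ 55.2 mm.

PW ≈ 55.2 mm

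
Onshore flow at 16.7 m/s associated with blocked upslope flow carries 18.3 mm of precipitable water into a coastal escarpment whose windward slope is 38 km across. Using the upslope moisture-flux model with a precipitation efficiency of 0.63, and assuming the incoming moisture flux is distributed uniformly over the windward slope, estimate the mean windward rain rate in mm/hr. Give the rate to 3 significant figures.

R ≈ 18.2 mm/hr

Incoming column moisture flux per unit ridge length: F = V × PW = 16.7 × 18.3 = 305.61 mm·m/s.
Spread over the 38 km slope with efficiency ε = 0.63: R = ε·F/W = 0.63 × 305.61 / 38000 m = 5.067e-03 mm/s.
R = 5.067e-03 × 3600 = 18.2 mm/hr.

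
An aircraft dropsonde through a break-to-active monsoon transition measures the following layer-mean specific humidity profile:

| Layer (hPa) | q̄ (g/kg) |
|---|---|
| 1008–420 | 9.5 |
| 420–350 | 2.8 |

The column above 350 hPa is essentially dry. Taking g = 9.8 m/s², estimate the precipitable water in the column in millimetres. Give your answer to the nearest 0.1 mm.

Precipitable water is the column-integrated vapour mass per unit area: PW = (1/g) Σ q̄ Δp, with q in kg/kg and Δp in Pa (1 kg/m² of water = 1 mm).
Layer 1008–420 hPa: Δp = 588 hPa = 58800 Pa, q̄ = 0.0095 kg/kg → 0.0095 × 58800 / 9.8 = 57.00 mm
Layer 420–350 hPa: Δp = 70 hPa = 7000 Pa, q̄ = 0.0028 kg/kg → 0.0028 × 7000 / 9.8 = 2.00 mm
PW = 57.00 + 2.00 = 59.00 ≈ 59.0 mm.

PW ≈ 59.0 mm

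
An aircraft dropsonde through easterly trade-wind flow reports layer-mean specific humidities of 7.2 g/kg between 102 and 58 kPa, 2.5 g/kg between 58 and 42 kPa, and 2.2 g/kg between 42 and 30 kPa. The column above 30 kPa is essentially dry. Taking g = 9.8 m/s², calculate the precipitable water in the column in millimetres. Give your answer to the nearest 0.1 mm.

PW ≈ 39.1 mm

Precipitable water is the column-integrated vapour mass per unit area: PW = (1/g) Σ q̄ Δp, with q in kg/kg and Δp in Pa (1 kg/m² of water = 1 mm).
Layer 102–58 kPa: Δp = 440 hPa = 44000 Pa, q̄ = 0.0072 kg/kg → 0.0072 × 44000 / 9.8 = 32.33 mm
Layer 58–42 kPa: Δp = 160 hPa = 16000 Pa, q̄ = 0.0025 kg/kg → 0.0025 × 16000 / 9.8 = 4.08 mm
Layer 42–30 kPa: Δp = 120 hPa = 12000 Pa, q̄ = 0.0022 kg/kg → 0.0022 × 12000 / 9.8 = 2.69 mm
PW = 32.33 + 4.08 + 2.69 = 39.10 ≈ 39.1 mm.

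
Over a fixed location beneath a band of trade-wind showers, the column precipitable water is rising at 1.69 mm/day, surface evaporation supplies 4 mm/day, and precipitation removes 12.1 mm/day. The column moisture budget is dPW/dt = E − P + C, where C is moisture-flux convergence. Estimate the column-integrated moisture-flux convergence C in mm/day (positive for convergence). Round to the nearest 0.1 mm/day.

dPW/dt = +1.69 mm/day.
C = dPW/dt − E + P = (+1.69) − 4 + 12.1 = 9.8 mm/day.

C ≈ 9.8 mm/day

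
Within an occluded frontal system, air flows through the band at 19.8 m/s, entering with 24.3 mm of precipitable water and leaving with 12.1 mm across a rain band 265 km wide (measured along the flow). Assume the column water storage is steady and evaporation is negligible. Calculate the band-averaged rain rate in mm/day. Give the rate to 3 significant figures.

R ≈ 78.8 mm/day

Column moisture flux per unit crosswind length is F = V × PW.
Inflow: F_in = 19.8 × 24.3 = 481.14 mm·m/s
Outflow: F_out = 19.8 × 12.1 = 239.58 mm·m/s
Steady-state rate R = (F_in − F_out)/L = (481.14 − 239.58) / 265000 m = 9.115e-04 mm/s.
R = 9.115e-04 × 3600 × 24 = 78.8 mm/day.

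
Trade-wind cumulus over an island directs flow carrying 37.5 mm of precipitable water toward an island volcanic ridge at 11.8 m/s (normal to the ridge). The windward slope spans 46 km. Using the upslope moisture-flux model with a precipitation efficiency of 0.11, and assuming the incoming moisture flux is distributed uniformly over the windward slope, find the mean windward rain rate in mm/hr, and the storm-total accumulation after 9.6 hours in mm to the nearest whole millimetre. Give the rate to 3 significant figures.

R ≈ 3.81 mm/hr; total ≈ 37 mm

Incoming column moisture flux per unit ridge length: F = V × PW = 11.8 × 37.5 = 442.5 mm·m/s.
Spread over the 46 km slope with efficiency ε = 0.11: R = ε·F/W = 0.11 × 442.5 / 46000 m = 1.058e-03 mm/s.
R = 1.058e-03 × 3600 = 3.81 mm/hr.
Over 9.6 h: total = 3.81 × 9.6 = 36.576 ≈ 37 mm.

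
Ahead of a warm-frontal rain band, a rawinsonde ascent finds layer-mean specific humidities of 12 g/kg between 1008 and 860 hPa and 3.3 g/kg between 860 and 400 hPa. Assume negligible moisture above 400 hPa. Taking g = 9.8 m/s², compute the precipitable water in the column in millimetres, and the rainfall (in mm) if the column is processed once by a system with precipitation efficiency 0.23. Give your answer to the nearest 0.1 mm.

Precipitable water is the column-integrated vapour mass per unit area: PW = (1/g) Σ q̄ Δp, with q in kg/kg and Δp in Pa (1 kg/m² of water = 1 mm).
Layer 1008–860 hPa: Δp = 148 hPa = 14800 Pa, q̄ = 0.012 kg/kg → 0.012 × 14800 / 9.8 = 18.12 mm
Layer 860–400 hPa: Δp = 460 hPa = 46000 Pa, q̄ = 0.0033 kg/kg → 0.0033 × 46000 / 9.8 = 15.49 mm
PW = 18.12 + 15.49 = 33.61 ≈ 33.6 mm.
Rainfall = ε × PW = 0.23 × 33.6 = 7.7 mm.

PW ≈ 33.6 mm; rainfall ≈ 7.7 mm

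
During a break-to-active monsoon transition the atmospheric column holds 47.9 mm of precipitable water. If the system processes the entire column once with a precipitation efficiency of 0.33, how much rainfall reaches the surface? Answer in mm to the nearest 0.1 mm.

Rainfall = ε × PW = 0.33 × 47.9 = 15.8 mm.

rainfall ≈ 15.8 mm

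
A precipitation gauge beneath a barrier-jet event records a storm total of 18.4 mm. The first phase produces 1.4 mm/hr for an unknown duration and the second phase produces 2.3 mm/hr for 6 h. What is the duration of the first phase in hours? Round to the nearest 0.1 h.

Known phases: 2.3 × 6 = 13.8 mm.
Remaining depth = 18.4 − 13.8 = 4.6 mm.
Duration = 4.6 / 1.4 = 3.3 h.

duration ≈ 3.3 h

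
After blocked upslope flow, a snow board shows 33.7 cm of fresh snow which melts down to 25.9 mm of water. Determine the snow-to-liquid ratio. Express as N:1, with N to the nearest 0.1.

Ratio = snow depth / SWE = 337 mm / 25.9 mm = 13.0, i.e. 13.0:1.

ratio ≈ 13.0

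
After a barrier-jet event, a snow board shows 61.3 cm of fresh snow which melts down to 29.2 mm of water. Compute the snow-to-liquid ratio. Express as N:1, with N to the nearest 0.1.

ratio ≈ 21.0

Ratio = snow depth / SWE = 613 mm / 29.2 mm = 21.0, i.e. 21.0:1.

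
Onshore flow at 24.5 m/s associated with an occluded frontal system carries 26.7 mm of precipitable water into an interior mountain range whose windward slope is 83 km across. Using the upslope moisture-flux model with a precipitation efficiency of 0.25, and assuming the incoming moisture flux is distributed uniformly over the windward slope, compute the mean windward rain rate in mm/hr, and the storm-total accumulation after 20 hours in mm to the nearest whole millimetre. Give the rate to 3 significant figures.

Incoming column moisture flux per unit ridge length: F = V × PW = 24.5 × 26.7 = 654.15 mm·m/s.
Spread over the 83 km slope with efficiency ε = 0.25: R = ε·F/W = 0.25 × 654.15 / 83000 m = 1.970e-03 mm/s.
R = 1.970e-03 × 3600 = 7.09 mm/hr.
Over 20 h: total = 7.09 × 20 = 141.8 ≈ 142 mm.

R ≈ 7.09 mm/hr; total ≈ 142 mm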